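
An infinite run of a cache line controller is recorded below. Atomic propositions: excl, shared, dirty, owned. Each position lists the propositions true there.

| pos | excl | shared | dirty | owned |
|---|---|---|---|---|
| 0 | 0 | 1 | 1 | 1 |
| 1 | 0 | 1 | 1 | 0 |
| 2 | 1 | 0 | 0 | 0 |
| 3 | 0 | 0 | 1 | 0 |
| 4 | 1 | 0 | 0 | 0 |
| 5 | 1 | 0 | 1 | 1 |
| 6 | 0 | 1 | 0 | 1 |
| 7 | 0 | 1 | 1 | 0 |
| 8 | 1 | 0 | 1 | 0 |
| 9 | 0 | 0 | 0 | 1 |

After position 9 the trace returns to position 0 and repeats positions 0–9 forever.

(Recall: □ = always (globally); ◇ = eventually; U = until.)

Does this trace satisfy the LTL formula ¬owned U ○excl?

Walking from position 0: at position 0, ○excl has not yet held and ¬owned fails, so ¬owned U ○excl is false.

No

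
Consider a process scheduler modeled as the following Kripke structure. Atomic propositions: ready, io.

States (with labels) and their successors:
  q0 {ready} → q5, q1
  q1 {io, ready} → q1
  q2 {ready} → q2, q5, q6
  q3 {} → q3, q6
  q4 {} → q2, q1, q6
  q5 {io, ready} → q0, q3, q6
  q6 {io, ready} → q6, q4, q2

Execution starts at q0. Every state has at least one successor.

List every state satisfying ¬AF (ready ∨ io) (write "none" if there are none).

{q3}

States satisfying ready ∨ io: {q0, q1, q2, q5, q6}.
States satisfying AF (ready ∨ io): {q0, q1, q2, q4, q5, q6}.
States satisfying ¬AF (ready ∨ io): {q3}.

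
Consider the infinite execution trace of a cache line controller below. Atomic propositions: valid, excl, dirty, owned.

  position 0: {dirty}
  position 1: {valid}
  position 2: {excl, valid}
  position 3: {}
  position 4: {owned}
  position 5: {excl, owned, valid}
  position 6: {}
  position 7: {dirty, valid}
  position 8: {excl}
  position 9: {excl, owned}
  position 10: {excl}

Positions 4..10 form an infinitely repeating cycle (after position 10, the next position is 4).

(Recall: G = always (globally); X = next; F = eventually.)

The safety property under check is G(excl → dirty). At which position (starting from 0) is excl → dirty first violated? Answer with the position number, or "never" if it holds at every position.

Check excl → dirty at each position in order: 0 ✓, 1 ✓.
At position 2 the labels are {excl, valid}, so excl → dirty is false there. This is the first violation.

2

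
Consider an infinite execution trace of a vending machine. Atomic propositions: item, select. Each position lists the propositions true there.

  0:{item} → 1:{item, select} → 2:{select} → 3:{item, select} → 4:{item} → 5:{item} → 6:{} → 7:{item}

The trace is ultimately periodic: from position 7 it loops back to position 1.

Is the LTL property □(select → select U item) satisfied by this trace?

Yes

select → select U item holds at every position 0..7, and those are all positions ever visited, so □(select → select U item) holds.
Positions where select holds: 1, 2, 3.
Check select U item at each: 1→ok, 2→ok, 3→ok.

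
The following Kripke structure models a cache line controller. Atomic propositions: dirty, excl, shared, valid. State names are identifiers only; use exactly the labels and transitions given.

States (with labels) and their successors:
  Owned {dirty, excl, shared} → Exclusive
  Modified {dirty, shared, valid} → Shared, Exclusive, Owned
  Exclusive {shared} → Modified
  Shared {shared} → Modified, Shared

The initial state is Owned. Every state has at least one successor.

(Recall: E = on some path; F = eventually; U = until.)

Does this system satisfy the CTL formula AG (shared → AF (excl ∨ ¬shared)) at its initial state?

Does not hold

States satisfying shared → AF (excl ∨ ¬shared): {Owned}.
States satisfying AG (shared → AF (excl ∨ ¬shared)): ∅.
Exclusive is reachable from Owned and violates shared → AF (excl ∨ ¬shared), so AG fails at Owned.
Owned ∉ Sat(AG (shared → AF (excl ∨ ¬shared))).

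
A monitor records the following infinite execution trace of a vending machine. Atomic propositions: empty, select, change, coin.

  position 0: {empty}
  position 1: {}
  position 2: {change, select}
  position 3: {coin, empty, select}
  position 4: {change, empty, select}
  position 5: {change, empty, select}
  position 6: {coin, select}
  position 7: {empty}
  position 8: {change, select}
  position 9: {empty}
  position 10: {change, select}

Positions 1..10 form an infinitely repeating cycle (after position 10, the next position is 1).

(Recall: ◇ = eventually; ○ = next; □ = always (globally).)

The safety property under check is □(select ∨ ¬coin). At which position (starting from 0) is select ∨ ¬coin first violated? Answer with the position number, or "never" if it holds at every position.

select ∨ ¬coin holds at every position 0..10, and those are all the positions the trace ever visits, so the invariant □(select ∨ ¬coin) is never violated.

never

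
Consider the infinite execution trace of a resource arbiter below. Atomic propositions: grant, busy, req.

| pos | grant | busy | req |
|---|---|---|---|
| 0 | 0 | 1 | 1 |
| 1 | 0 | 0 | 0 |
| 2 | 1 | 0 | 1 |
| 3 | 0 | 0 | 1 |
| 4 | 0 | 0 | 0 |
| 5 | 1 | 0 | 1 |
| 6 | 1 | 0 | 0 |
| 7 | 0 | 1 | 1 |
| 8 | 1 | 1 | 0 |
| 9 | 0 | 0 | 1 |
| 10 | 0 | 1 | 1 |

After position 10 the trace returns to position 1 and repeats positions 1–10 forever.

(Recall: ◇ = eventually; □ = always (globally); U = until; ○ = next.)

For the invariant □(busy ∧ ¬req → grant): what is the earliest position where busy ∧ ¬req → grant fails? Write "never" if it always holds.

busy ∧ ¬req → grant holds at every position 0..10, and those are all the positions the trace ever visits, so the invariant □(busy ∧ ¬req → grant) is never violated.

never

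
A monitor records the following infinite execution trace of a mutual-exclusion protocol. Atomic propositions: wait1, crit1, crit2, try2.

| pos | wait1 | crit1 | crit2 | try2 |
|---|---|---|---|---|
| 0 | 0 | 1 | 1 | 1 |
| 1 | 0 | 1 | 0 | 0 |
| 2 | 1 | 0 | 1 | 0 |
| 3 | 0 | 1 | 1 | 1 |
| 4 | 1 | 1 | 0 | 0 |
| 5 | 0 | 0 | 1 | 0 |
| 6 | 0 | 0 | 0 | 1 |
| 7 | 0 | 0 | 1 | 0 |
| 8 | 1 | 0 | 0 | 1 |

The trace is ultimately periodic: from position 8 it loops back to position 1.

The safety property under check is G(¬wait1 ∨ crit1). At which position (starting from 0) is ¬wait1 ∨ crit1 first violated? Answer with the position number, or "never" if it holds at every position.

2

Check ¬wait1 ∨ crit1 at each position in order: 0 ✓, 1 ✓.
At position 2 the labels are {crit2, wait1}, so ¬wait1 ∨ crit1 is false there. This is the first violation.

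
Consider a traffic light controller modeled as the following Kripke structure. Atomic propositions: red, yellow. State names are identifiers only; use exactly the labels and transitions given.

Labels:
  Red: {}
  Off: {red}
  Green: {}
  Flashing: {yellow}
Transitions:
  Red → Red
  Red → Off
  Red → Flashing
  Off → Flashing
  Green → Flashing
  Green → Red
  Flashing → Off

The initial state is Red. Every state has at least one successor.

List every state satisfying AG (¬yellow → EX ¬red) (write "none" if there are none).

States satisfying ¬yellow → EX ¬red: {Red, Off, Green, Flashing}.
States satisfying AG (¬yellow → EX ¬red): {Red, Off, Green, Flashing}.

{Red, Off, Green, Flashing}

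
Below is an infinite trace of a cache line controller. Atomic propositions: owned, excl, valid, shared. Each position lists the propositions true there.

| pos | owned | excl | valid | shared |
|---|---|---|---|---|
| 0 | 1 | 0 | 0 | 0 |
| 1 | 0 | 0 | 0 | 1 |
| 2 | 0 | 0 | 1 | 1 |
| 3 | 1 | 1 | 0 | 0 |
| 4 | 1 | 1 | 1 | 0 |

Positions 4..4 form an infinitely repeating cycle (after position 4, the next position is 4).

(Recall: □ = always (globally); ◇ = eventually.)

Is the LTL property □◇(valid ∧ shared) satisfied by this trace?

No

◇(valid ∧ shared) must hold at every position from 0 onward. It fails at position 3, so □◇(valid ∧ shared) is false.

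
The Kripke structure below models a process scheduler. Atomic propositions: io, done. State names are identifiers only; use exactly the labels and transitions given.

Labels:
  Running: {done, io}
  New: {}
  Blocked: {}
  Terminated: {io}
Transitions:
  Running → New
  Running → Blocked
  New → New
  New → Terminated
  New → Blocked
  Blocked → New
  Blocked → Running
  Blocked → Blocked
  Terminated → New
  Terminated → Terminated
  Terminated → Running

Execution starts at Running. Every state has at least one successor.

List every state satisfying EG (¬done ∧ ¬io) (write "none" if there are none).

{New, Blocked}

States satisfying ¬done ∧ ¬io: {New, Blocked}.
States satisfying EG (¬done ∧ ¬io): {New, Blocked}.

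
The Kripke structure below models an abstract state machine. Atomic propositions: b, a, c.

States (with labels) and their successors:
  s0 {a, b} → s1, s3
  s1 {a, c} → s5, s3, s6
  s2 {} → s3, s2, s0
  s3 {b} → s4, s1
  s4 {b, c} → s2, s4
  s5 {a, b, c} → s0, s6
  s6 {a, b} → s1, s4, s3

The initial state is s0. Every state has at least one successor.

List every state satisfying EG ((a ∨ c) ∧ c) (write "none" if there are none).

States satisfying (a ∨ c) ∧ c: {s1, s4, s5}.
States satisfying EG ((a ∨ c) ∧ c): {s4}.

{s4}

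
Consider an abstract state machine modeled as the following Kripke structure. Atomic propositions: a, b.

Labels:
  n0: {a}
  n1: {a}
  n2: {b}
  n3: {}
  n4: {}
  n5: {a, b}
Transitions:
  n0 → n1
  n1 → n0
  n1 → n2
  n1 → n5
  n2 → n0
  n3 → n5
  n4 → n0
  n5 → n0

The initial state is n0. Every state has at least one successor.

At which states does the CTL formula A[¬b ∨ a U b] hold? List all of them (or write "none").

States satisfying ¬b ∨ a: {n0, n1, n3, n4, n5}.
States satisfying b: {n2, n5}.
States satisfying A[¬b ∨ a U b]: {n2, n3, n5}.

{n2, n3, n5}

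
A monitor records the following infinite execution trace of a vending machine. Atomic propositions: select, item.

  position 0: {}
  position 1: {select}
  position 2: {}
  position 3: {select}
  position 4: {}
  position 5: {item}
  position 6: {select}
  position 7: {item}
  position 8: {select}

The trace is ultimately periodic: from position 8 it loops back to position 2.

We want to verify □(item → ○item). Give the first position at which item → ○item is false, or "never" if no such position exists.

5

Check item → ○item at each position in order: 0 ✓, 1 ✓, 2 ✓, 3 ✓, 4 ✓.
At position 5 the labels are {item} and the next position 6 has {select}, so item → ○item is false there. This is the first violation.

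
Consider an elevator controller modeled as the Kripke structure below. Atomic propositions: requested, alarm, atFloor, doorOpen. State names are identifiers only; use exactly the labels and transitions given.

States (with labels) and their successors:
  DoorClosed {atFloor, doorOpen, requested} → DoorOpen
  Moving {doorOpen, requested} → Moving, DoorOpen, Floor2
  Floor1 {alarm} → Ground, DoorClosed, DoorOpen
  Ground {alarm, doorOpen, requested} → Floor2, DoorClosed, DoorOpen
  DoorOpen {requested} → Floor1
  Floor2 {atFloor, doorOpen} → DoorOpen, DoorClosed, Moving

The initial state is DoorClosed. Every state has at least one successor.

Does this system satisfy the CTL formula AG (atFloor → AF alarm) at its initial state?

States satisfying atFloor → AF alarm: {DoorClosed, Moving, Floor1, Ground, DoorOpen}.
States satisfying AG (atFloor → AF alarm): ∅.
Floor2 is reachable from DoorClosed and violates atFloor → AF alarm, so AG fails at DoorClosed.
DoorClosed ∉ Sat(AG (atFloor → AF alarm)).

Does not hold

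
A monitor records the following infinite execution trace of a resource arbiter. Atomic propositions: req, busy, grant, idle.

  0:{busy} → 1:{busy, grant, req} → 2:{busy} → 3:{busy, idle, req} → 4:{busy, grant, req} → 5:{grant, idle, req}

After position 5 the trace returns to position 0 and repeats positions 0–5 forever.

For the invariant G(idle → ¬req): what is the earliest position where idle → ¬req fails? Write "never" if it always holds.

3

Check idle → ¬req at each position in order: 0 ✓, 1 ✓, 2 ✓.
At position 3 the labels are {busy, idle, req}, so idle → ¬req is false there. This is the first violation.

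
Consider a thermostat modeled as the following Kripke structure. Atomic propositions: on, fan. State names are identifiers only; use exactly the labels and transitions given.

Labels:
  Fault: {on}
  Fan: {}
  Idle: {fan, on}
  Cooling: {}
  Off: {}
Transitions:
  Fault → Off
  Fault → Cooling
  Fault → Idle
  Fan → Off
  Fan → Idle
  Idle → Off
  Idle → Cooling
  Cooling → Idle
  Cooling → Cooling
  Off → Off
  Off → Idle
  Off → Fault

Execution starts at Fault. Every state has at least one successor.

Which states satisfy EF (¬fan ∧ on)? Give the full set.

{Fault, Fan, Idle, Cooling, Off}

States satisfying ¬fan ∧ on: {Fault}.
States satisfying EF (¬fan ∧ on): {Fault, Fan, Idle, Cooling, Off}.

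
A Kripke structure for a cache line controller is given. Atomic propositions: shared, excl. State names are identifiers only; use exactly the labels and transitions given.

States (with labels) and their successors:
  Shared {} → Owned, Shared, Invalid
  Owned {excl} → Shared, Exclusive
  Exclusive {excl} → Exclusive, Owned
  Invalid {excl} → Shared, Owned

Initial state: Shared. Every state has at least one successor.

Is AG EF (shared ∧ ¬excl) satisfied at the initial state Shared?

Violated

States satisfying EF (shared ∧ ¬excl): ∅.
States satisfying AG EF (shared ∧ ¬excl): ∅.
Exclusive is reachable from Shared and violates EF (shared ∧ ¬excl), so AG fails at Shared.
Shared ∉ Sat(AG EF (shared ∧ ¬excl)).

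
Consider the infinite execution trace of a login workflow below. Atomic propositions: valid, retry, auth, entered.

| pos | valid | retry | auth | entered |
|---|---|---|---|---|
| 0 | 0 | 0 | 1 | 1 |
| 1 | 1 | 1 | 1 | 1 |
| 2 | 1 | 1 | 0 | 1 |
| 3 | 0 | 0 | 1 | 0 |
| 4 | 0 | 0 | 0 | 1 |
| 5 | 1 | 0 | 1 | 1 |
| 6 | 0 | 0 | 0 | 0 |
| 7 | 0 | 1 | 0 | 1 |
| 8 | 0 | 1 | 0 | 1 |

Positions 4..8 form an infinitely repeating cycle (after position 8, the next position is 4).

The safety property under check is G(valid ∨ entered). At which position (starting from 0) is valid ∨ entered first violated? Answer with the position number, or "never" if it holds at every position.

3

Check valid ∨ entered at each position in order: 0 ✓, 1 ✓, 2 ✓.
At position 3 the labels are {auth}, so valid ∨ entered is false there. This is the first violation.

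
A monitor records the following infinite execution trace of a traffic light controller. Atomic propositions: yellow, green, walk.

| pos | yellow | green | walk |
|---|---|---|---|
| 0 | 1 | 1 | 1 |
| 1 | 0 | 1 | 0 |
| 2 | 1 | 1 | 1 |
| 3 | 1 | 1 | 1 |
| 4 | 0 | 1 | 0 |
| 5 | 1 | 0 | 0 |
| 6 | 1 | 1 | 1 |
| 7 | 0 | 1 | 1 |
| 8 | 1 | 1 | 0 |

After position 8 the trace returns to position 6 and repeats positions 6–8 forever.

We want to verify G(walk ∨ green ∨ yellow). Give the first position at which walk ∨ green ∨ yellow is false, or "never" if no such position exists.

walk ∨ green ∨ yellow holds at every position 0..8, and those are all the positions the trace ever visits, so the invariant G(walk ∨ green ∨ yellow) is never violated.

never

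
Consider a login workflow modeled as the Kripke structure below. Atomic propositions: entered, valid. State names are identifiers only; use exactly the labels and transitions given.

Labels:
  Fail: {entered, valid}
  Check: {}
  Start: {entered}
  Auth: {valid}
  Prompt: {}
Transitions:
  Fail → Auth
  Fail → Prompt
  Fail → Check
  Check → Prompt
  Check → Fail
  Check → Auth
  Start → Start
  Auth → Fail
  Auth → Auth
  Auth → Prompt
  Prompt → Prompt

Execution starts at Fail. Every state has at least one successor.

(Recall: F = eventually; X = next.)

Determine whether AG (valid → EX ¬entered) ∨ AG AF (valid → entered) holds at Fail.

States satisfying valid → EX ¬entered: {Fail, Check, Start, Auth, Prompt}.
States satisfying AG (valid → EX ¬entered): {Fail, Check, Start, Auth, Prompt}.
States satisfying AF (valid → entered): {Fail, Check, Start, Prompt}.
States satisfying AG AF (valid → entered): {Start, Prompt}.
States satisfying AG (valid → EX ¬entered) ∨ AG AF (valid → entered): {Fail, Check, Start, Auth, Prompt}.
Fail ∈ Sat(AG (valid → EX ¬entered) ∨ AG AF (valid → entered)).

Yes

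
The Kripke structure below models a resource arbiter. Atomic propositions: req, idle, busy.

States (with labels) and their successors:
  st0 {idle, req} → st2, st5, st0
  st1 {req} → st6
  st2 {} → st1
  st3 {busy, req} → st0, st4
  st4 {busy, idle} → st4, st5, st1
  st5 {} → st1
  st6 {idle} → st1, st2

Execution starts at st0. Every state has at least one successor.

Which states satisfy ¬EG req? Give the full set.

{st1, st2, st4, st5, st6}

States satisfying req: {st0, st1, st3}.
States satisfying EG req: {st0, st3}.
States satisfying ¬EG req: {st1, st2, st4, st5, st6}.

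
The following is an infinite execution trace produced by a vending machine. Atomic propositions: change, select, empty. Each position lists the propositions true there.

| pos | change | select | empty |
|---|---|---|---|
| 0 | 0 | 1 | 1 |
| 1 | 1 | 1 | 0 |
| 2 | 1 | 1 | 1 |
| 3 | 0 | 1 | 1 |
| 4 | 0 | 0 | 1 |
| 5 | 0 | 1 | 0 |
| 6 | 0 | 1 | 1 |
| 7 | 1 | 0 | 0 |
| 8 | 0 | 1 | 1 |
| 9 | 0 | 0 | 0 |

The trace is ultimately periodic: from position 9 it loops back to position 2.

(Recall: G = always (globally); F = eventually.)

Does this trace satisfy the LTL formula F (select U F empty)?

select U F empty holds at position 0, which is reachable from 0, so F (select U F empty) holds.

Yes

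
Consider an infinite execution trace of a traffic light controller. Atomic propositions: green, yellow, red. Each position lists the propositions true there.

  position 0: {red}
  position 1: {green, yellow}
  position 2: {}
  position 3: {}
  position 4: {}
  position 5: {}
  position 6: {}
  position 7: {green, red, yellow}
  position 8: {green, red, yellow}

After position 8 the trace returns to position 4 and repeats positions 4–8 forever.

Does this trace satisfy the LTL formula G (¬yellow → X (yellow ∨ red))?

¬yellow → X (yellow ∨ red) must hold at every position from 0 onward. It fails at position 2, so G (¬yellow → X (yellow ∨ red)) is false.
Positions where ¬yellow holds: 0, 2, 3, 4, 5, 6.
Check X (yellow ∨ red) at each: 0→ok, 2→fails, 3→fails, 4→fails, 5→fails, 6→ok.

No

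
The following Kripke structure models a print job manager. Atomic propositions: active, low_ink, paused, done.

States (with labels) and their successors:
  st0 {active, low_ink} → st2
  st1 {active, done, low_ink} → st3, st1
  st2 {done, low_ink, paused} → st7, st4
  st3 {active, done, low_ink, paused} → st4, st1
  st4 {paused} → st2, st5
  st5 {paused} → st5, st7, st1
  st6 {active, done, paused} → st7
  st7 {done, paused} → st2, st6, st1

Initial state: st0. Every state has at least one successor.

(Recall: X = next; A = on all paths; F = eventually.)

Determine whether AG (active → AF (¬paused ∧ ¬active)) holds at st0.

No

States satisfying active → AF (¬paused ∧ ¬active): {st2, st4, st5, st7}.
States satisfying AG (active → AF (¬paused ∧ ¬active)): ∅.
st0 is reachable from st0 and violates active → AF (¬paused ∧ ¬active), so AG fails at st0.
st0 ∉ Sat(AG (active → AF (¬paused ∧ ¬active))).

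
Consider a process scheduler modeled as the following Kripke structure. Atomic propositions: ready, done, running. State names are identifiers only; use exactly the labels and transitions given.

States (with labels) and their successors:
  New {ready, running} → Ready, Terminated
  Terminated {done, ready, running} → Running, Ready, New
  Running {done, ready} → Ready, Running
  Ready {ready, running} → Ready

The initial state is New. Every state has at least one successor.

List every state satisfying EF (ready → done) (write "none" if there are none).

{New, Terminated, Running}

States satisfying ready → done: {Terminated, Running}.
States satisfying EF (ready → done): {New, Terminated, Running}.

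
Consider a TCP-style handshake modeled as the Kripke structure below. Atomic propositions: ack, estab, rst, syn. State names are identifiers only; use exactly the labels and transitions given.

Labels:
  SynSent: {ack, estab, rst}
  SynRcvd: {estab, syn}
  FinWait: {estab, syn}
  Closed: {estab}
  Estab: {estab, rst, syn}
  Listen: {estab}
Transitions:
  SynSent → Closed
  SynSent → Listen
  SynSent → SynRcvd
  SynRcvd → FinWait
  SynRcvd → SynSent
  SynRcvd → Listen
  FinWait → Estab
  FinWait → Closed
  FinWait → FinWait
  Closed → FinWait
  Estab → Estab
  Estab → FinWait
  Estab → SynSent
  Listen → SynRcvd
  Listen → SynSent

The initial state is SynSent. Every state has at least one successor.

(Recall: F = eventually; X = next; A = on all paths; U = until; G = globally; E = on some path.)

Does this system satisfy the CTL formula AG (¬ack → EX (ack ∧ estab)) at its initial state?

Violated

States satisfying ¬ack → EX (ack ∧ estab): {SynSent, SynRcvd, Estab, Listen}.
States satisfying AG (¬ack → EX (ack ∧ estab)): ∅.
Closed is reachable from SynSent and violates ¬ack → EX (ack ∧ estab), so AG fails at SynSent.
SynSent ∉ Sat(AG (¬ack → EX (ack ∧ estab))).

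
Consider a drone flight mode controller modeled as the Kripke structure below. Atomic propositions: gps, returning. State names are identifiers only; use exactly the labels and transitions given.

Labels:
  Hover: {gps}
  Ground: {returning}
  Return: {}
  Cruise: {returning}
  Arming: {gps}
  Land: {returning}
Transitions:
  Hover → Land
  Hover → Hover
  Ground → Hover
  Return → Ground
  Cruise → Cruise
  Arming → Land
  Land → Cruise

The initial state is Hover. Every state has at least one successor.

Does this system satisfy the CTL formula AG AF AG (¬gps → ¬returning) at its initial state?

States satisfying AF AG (¬gps → ¬returning): ∅.
States satisfying AG AF AG (¬gps → ¬returning): ∅.
Cruise is reachable from Hover and violates AF AG (¬gps → ¬returning), so AG fails at Hover.
Hover ∉ Sat(AG AF AG (¬gps → ¬returning)).

No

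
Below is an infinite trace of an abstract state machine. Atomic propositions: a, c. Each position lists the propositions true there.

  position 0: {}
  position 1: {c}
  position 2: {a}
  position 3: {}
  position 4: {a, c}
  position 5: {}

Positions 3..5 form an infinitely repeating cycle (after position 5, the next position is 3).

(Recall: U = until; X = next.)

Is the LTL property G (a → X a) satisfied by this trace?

No

a → X a must hold at every position from 0 onward. It fails at position 2, so G (a → X a) is false.
Positions where a holds: 2, 4.
Check X a at each: 2→fails, 4→fails.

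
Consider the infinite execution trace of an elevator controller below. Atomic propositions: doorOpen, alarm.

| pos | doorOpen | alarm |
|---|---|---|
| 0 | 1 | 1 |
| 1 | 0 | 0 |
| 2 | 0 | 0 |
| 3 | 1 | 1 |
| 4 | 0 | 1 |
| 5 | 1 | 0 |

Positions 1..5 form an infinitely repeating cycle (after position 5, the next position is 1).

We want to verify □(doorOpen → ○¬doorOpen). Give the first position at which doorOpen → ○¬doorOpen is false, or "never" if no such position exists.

never

doorOpen → ○¬doorOpen holds at every position 0..5, and those are all the positions the trace ever visits, so the invariant □(doorOpen → ○¬doorOpen) is never violated.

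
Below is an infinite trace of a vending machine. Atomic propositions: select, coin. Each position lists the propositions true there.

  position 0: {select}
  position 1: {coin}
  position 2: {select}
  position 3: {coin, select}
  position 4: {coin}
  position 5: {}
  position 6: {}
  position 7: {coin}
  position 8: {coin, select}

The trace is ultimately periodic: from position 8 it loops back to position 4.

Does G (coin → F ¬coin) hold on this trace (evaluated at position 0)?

coin → F ¬coin holds at every position 0..8, and those are all positions ever visited, so G (coin → F ¬coin) holds.
Positions where coin holds: 1, 3, 4, 7, 8.
Check F ¬coin at each: 1→ok, 3→ok, 4→ok, 7→ok, 8→ok.

Holds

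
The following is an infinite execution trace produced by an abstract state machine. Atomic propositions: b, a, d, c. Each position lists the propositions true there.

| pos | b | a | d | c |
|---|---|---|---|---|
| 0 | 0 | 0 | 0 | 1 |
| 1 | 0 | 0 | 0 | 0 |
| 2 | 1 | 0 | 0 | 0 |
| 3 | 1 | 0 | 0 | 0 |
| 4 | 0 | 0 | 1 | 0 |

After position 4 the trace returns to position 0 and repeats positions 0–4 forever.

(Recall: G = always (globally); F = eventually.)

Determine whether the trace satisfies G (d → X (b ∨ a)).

Does not hold

d → X (b ∨ a) must hold at every position from 0 onward. It fails at position 4, so G (d → X (b ∨ a)) is false.
Positions where d holds: 4.
Check X (b ∨ a) at each: 4→fails.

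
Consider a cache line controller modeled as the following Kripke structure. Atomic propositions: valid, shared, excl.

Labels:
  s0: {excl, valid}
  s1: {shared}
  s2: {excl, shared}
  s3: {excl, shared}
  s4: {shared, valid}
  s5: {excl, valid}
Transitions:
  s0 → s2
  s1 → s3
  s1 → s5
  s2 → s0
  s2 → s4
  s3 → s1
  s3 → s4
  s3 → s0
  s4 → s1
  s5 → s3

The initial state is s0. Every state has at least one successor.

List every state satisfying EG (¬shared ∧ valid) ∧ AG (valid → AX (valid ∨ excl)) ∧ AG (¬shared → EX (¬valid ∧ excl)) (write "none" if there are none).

none

States satisfying ¬shared ∧ valid: {s0, s5}.
States satisfying EG (¬shared ∧ valid): ∅.
States satisfying valid → AX (valid ∨ excl): {s0, s1, s2, s3, s5}.
States satisfying AG (valid → AX (valid ∨ excl)): ∅.
States satisfying ¬shared → EX (¬valid ∧ excl): {s0, s1, s2, s3, s4, s5}.
States satisfying AG (¬shared → EX (¬valid ∧ excl)): {s0, s1, s2, s3, s4, s5}.
States satisfying EG (¬shared ∧ valid) ∧ AG (valid → AX (valid ∨ excl)) ∧ AG (¬shared → EX (¬valid ∧ excl)): ∅.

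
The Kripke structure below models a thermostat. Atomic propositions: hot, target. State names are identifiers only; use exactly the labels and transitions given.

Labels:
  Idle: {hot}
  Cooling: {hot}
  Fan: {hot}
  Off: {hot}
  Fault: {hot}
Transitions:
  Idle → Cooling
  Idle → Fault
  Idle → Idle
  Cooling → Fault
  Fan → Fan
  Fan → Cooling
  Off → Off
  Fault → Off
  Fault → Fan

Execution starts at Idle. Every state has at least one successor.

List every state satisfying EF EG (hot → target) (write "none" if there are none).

States satisfying EG (hot → target): ∅.
States satisfying EF EG (hot → target): ∅.

none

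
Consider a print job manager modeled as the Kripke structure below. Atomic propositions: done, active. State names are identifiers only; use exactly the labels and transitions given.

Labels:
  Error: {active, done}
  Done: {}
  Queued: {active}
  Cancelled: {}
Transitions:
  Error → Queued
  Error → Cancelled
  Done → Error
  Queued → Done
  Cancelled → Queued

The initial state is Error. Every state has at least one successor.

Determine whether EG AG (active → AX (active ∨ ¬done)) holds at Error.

States satisfying AG (active → AX (active ∨ ¬done)): {Error, Done, Queued, Cancelled}.
States satisfying EG AG (active → AX (active ∨ ¬done)): {Error, Done, Queued, Cancelled}.
Error ∈ Sat(EG AG (active → AX (active ∨ ¬done))).

Holds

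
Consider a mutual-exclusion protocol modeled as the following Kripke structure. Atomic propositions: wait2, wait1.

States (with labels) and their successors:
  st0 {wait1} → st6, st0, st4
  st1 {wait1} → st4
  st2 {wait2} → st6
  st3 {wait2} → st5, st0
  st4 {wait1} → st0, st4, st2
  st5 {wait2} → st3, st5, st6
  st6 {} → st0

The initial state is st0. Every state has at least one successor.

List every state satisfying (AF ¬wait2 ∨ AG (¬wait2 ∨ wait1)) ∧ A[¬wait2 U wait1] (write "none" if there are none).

{st0, st1, st4, st6}

States satisfying ¬wait2: {st0, st1, st4, st6}.
States satisfying AF ¬wait2: {st0, st1, st2, st4, st6}.
States satisfying ¬wait2 ∨ wait1: {st0, st1, st4, st6}.
States satisfying AG (¬wait2 ∨ wait1): ∅.
States satisfying AF ¬wait2 ∨ AG (¬wait2 ∨ wait1): {st0, st1, st2, st4, st6}.
States satisfying wait1: {st0, st1, st4}.
States satisfying A[¬wait2 U wait1]: {st0, st1, st4, st6}.
States satisfying (AF ¬wait2 ∨ AG (¬wait2 ∨ wait1)) ∧ A[¬wait2 U wait1]: {st0, st1, st4, st6}.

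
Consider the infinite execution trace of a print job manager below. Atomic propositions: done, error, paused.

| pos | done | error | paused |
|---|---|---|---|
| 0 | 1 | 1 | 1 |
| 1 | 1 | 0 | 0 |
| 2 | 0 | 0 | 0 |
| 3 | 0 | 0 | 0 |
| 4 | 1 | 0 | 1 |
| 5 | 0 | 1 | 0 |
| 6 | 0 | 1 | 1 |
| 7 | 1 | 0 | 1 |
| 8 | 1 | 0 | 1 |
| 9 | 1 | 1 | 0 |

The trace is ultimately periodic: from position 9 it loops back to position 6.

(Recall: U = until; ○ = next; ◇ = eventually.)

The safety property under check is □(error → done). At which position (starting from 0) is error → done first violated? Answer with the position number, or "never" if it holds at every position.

Check error → done at each position in order: 0 ✓, 1 ✓, 2 ✓, 3 ✓, 4 ✓.
At position 5 the labels are {error}, so error → done is false there. This is the first violation.

5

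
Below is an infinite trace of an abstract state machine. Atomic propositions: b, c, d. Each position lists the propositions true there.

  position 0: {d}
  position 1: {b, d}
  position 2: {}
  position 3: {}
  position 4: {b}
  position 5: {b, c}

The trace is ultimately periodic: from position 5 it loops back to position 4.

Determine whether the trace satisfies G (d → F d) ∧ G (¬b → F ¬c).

Yes

d → F d holds at every position 0..5, and those are all positions ever visited, so G (d → F d) holds.
Positions where d holds: 0, 1.
Check F d at each: 0→ok, 1→ok.
¬b → F ¬c holds at every position 0..5, and those are all positions ever visited, so G (¬b → F ¬c) holds.
Positions where ¬b holds: 0, 2, 3.
Check F ¬c at each: 0→ok, 2→ok, 3→ok.
At position 0: G (d → F d) is true; G (¬b → F ¬c) is true; so G (d → F d) ∧ G (¬b → F ¬c) is true.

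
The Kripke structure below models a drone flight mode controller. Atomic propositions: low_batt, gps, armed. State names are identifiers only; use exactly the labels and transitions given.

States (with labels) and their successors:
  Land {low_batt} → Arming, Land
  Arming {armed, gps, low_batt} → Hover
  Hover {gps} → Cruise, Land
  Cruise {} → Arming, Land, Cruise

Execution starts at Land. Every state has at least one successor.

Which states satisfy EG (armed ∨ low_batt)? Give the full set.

{Land}

States satisfying armed ∨ low_batt: {Land, Arming}.
States satisfying EG (armed ∨ low_batt): {Land}.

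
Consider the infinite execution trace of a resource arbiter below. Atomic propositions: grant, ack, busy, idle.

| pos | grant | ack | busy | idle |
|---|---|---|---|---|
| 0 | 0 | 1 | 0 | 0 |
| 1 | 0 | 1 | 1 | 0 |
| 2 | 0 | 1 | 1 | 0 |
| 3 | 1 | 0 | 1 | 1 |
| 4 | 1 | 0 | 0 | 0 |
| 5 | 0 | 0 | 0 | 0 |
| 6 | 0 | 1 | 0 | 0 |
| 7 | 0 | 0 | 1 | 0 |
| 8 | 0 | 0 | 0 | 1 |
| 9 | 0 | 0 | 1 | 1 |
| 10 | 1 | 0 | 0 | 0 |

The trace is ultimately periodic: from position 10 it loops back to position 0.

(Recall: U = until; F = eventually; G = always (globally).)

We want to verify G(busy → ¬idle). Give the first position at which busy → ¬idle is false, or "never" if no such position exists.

Check busy → ¬idle at each position in order: 0 ✓, 1 ✓, 2 ✓.
At position 3 the labels are {busy, grant, idle}, so busy → ¬idle is false there. This is the first violation.

3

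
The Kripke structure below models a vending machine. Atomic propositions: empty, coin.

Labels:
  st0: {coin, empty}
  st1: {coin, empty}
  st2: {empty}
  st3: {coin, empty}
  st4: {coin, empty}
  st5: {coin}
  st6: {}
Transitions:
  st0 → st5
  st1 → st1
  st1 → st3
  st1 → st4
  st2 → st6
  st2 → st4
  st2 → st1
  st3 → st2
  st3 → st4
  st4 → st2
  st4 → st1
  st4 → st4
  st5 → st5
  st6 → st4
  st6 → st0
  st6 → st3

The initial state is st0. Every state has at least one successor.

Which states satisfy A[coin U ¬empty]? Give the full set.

States satisfying coin: {st0, st1, st3, st4, st5}.
States satisfying ¬empty: {st5, st6}.
States satisfying A[coin U ¬empty]: {st0, st5, st6}.

{st0, st5, st6}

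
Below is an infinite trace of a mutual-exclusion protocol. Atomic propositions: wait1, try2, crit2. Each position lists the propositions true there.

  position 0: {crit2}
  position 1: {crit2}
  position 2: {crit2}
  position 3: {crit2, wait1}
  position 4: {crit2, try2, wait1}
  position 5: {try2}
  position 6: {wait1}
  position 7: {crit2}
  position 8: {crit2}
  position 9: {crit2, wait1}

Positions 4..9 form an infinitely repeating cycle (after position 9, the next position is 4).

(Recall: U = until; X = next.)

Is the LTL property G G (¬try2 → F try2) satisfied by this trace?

G (¬try2 → F try2) holds at every position 0..9, and those are all positions ever visited, so G G (¬try2 → F try2) holds.

Yes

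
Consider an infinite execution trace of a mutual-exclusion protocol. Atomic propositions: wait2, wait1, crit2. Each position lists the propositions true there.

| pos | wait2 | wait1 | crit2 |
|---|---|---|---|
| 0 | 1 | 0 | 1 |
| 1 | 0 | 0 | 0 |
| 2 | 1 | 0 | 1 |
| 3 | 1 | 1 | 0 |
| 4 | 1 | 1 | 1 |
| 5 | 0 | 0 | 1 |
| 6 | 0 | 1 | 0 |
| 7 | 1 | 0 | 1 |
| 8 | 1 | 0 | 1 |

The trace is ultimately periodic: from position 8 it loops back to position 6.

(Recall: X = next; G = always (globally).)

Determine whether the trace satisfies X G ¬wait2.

Does not hold

The position after 0 is 1; G ¬wait2 is false there.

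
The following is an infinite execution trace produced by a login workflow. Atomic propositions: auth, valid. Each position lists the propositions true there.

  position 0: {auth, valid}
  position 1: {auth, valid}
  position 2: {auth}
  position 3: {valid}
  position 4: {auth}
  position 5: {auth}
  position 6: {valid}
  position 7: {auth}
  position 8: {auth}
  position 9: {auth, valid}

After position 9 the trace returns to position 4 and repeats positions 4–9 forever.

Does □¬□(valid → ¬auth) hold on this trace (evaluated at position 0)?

¬□(valid → ¬auth) holds at every position 0..9, and those are all positions ever visited, so □¬□(valid → ¬auth) holds.

Satisfied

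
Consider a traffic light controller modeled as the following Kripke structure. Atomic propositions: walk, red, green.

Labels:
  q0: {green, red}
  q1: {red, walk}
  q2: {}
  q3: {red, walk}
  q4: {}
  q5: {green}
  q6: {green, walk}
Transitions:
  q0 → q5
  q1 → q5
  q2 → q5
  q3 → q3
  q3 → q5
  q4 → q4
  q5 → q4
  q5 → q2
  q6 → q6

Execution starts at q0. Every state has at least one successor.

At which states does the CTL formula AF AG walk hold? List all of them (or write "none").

States satisfying AG walk: {q6}.
States satisfying AF AG walk: {q6}.

{q6}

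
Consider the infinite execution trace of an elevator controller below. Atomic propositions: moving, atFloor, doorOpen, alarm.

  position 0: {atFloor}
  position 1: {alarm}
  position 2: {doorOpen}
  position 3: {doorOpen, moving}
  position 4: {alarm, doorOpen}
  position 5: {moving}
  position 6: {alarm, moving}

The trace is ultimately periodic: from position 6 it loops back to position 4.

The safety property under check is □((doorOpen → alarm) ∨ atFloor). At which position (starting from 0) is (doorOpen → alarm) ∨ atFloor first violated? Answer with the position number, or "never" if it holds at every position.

2

Check (doorOpen → alarm) ∨ atFloor at each position in order: 0 ✓, 1 ✓.
At position 2 the labels are {doorOpen}, so (doorOpen → alarm) ∨ atFloor is false there. This is the first violation.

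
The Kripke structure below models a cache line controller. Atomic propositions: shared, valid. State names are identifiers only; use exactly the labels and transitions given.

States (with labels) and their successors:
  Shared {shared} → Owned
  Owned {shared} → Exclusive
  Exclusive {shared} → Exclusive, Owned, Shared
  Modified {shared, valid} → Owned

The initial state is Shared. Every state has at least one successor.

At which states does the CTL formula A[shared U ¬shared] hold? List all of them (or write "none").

none

States satisfying shared: {Shared, Owned, Exclusive, Modified}.
States satisfying ¬shared: ∅.
States satisfying A[shared U ¬shared]: ∅.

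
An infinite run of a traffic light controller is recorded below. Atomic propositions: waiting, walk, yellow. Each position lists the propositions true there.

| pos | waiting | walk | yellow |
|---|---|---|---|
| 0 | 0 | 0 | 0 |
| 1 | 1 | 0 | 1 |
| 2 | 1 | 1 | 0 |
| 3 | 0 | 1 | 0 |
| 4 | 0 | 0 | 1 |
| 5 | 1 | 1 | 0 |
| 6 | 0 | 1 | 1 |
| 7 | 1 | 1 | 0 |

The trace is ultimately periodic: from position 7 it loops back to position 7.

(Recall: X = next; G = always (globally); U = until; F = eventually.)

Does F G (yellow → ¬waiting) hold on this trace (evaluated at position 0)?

G (yellow → ¬waiting) holds at position 2, which is reachable from 0, so F G (yellow → ¬waiting) holds.

Yes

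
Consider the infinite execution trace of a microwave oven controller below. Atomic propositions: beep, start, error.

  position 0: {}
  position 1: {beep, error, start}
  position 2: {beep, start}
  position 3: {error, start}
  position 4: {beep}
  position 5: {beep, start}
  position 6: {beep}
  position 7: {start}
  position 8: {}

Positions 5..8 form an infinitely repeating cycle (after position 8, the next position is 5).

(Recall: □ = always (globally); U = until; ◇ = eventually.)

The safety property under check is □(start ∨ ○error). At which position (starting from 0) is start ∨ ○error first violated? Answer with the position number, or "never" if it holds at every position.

4

Check start ∨ ○error at each position in order: 0 ✓, 1 ✓, 2 ✓, 3 ✓.
At position 4 the labels are {beep} and the next position 5 has {beep, start}, so start ∨ ○error is false there. This is the first violation.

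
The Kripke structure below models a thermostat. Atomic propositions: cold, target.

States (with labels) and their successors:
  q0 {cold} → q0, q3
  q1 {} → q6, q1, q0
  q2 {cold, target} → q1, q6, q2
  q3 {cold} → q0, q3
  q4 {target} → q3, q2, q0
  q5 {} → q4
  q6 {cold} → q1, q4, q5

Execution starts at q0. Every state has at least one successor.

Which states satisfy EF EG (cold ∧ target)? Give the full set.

States satisfying EG (cold ∧ target): {q2}.
States satisfying EF EG (cold ∧ target): {q1, q2, q4, q5, q6}.

{q1, q2, q4, q5, q6}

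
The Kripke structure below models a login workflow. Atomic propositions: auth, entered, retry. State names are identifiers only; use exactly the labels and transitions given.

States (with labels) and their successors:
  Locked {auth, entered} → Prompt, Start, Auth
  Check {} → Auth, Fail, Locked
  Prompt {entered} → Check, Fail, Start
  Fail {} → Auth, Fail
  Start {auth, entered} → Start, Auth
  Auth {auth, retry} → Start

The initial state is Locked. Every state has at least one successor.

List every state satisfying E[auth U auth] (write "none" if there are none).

States satisfying auth: {Locked, Start, Auth}.
States satisfying E[auth U auth]: {Locked, Start, Auth}.

{Locked, Start, Auth}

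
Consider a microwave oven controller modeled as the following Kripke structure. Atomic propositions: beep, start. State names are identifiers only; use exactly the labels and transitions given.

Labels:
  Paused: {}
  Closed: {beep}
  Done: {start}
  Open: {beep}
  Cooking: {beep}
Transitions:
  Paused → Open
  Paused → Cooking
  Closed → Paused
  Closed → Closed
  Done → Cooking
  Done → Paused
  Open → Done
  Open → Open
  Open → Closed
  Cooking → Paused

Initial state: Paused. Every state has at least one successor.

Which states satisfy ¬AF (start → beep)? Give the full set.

States satisfying start → beep: {Paused, Closed, Open, Cooking}.
States satisfying AF (start → beep): {Paused, Closed, Done, Open, Cooking}.
States satisfying ¬AF (start → beep): ∅.

none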